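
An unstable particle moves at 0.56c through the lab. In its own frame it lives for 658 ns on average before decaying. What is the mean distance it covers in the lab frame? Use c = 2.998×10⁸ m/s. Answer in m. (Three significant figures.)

133 m

With β = 0.56, γ = 1/√(1 − 0.56²) = 1/√0.6864 = 1.207.
Lab-frame lifetime: Δt = γτ = 1.207 × 658 ns = 794.21 ns.
Distance: d = vΔt = 0.56 × 2.998×10⁸ m/s × 7.9421×10^-7 s = 133 m.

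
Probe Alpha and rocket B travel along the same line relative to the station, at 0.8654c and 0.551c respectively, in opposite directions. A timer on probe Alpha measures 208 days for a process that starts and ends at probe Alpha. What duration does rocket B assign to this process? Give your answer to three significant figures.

Speed of probe Alpha in rocket B's frame: u = (v_A + v_B)/(1 + v_A v_B/c²) = (0.8654 + 0.551)/(1 + 0.8654×0.551) = 1.4164/1.4768354 = 0.95908; |u| = 0.95908c.
γ for this relative speed: γ = 1/√(1 − 0.919834) = 3.5319.
The clock on probe Alpha records proper time, so rocket B measures Δt = γΔτ = 3.5319 × 208 = 735 days.

735 days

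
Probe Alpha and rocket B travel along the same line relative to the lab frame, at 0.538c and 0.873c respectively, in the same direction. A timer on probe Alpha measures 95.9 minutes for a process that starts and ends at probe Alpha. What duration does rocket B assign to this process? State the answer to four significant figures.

Speed of probe Alpha in rocket B's frame: u = (v_A − v_B)/(1 − v_A v_B/c²) = (0.538 − 0.873)/(1 − 0.538×0.873) = −0.335/0.530326 = −0.63169; |u| = 0.63169c.
γ for this relative speed: γ = 1/√(1 − 0.399032) = 1.29.
Probe Alpha's interval is proper; time dilation gives Δt_B = γΔτ = 1.29 × 95.9 minutes = 123.7 minutes.

123.7 minutes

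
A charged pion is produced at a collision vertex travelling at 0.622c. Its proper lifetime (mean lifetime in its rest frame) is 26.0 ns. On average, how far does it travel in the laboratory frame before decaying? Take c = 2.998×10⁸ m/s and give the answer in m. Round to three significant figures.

6.19 m

Lorentz factor: γ = (1 − 0.386884)^(−1/2) = 1.2771.
Lab-frame lifetime: Δt = γτ = 1.2771 × 26.0 ns = 33.205 ns.
Distance: d = vΔt = 0.622 × 2.998×10⁸ m/s × 3.3205×10^-8 s = 6.19 m.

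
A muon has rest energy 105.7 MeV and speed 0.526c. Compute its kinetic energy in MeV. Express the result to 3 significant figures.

18.6 MeV

With β = 0.526, γ = 1/√(1 − 0.526²) = 1/√0.723324 = 1.1758.
Kinetic energy: K = (γ − 1)mc² = (1.1758 − 1) × 105.7 MeV = 0.1758 × 105.7 = 18.6 MeV.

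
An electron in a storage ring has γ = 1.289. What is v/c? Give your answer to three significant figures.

0.631

β = √(1 − 1/γ²) = √(1 − 1/1.661521) = √0.398142 = 0.631.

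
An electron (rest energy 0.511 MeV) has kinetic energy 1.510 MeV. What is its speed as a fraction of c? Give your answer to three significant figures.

K = (γ−1)mc², so γ = 1 + 1.510/0.511 = 3.955.
Then v/c = √(1 − γ⁻²) = √(1 − 0.0639303) = √0.9360697 = 0.968.

0.968c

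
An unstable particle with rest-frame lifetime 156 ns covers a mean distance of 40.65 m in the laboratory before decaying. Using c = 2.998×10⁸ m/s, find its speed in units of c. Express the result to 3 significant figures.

Lab distance = (lab lifetime)·v = γτ·βc, so βγ = d/(cτ) = 40.65/(2.998×10⁸ × 1.560×10^-7) = 0.86917.
With βγ = 0.86917: γ² = 1 + (βγ)² = 1.755456, and β = (βγ)/γ = 0.86917/1.32494 = 0.656.

0.656c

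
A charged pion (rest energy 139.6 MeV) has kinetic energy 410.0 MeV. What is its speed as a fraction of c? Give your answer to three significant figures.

0.967c

γ = 1 + K/(mc²) = 1 + 410.0/139.6 = 3.937.
β = √(1 − 1/γ²) = √(1 − 0.0645163) = √0.9354837 = 0.967.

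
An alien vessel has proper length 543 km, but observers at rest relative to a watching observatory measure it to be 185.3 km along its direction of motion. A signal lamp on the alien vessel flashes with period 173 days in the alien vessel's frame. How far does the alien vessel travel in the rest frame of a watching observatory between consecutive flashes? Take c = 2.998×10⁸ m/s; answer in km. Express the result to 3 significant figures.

1.23×10^13 km

γ = L₀/L = 543/185.3 = 2.93038.
β = √(1 − 1/γ²) = 0.93997. Lab-frame period = γτ = 2.93038×173 days = 506.96 days. Distance = βc × γτ = 0.93997 × 2.998×10⁸ m/s × 43801344 s = 1.2343×10^16 m = 1.23×10^13 km.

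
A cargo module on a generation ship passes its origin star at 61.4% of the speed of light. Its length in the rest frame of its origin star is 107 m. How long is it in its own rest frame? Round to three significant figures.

γ = 1/√(1 − β²) = 1/√(1 − 0.376996) = 1/√0.623004 = 1/0.789306 = 1.2669.
Proper length: L₀ = γ·L = 1.2669 × 107 = 136 m.

136 m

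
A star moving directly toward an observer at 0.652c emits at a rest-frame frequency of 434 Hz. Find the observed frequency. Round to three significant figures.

946 Hz

Relativistic Doppler (source moving toward): f_obs = f_src · √((1+β)/(1−β)).
With β = 0.652: factor = √(1.652/0.348) = 2.1788.
f_obs = 434 × 2.1788 = 946 Hz.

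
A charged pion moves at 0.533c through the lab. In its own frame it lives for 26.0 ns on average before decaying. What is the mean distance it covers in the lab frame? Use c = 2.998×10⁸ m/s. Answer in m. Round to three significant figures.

β² = 0.284089, so γ = 1/√0.715911 = 1.1819.
Lab-frame lifetime: Δt = γτ = 1.1819 × 26.0 ns = 30.729 ns.
Distance: d = vΔt = 0.533 × 2.998×10⁸ m/s × 3.0729×10^-8 s = 4.91 m.

4.91 m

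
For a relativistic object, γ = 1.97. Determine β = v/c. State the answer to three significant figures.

0.862

β = √(1 − 1/γ²) = √(1 − 1/3.8809) = √0.742328 = 0.862.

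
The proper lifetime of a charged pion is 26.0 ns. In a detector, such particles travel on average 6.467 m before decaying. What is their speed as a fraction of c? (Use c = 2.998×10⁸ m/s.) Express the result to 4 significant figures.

d = βγcτ ⇒ βγ = d/(cτ) = 6.467 m / (7.7948 m) = 0.82966.
β = (βγ)/√(1+(βγ)²) = 0.82966/√1.688336 = 0.6385.

0.6385c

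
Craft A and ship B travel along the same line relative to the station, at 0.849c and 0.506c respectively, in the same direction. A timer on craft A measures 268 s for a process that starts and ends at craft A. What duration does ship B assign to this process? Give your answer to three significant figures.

Transform craft A's velocity into ship B's frame: (0.849 − 0.506)/(1 − 0.849·0.506) = 0.343/0.570406, so the relative speed is 0.60133c.
At |u| = 0.60133c, γ = (1 − 0.361598)^(−1/2) = 1.2516.
The clock on craft A records proper time, so ship B measures Δt = γΔτ = 1.2516 × 268 = 335 s.

335 s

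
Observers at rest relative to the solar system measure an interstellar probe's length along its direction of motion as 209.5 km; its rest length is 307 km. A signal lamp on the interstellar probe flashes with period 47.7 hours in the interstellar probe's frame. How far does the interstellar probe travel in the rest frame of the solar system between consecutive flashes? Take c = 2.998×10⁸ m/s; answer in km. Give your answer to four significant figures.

5.514×10^10 km

Length contraction gives γ = L₀/L = 307/209.5 = 1.46539.
β = √(1 − 1/γ²) = 0.73097. Lab-frame period = γτ = 1.46539×47.7 hours = 69.899 hours. Distance = βc × γτ = 0.73097 × 2.998×10⁸ m/s × 251636.4 s = 5.5145×10^13 m = 5.514×10^10 km.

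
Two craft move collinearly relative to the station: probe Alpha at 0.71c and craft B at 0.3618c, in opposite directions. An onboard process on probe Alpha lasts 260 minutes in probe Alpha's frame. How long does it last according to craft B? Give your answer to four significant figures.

497.8 minutes

The velocity of probe Alpha relative to craft B is (0.71 + 0.3618)c / (1 + 0.71×0.3618) = 0.85275c; relative speed 0.85275c.
At |u| = 0.85275c, γ = (1 − 0.727183)^(−1/2) = 1.9145.
The clock on probe Alpha records proper time, so craft B measures Δt = γΔτ = 1.9145 × 260 = 497.8 minutes.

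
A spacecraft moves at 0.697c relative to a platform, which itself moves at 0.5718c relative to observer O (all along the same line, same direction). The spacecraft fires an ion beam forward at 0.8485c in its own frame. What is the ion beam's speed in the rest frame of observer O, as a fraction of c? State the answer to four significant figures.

Compose velocities in two stages. Stage 1 (into S'): u₁ = (0.8485+0.697)/(1+0.8485×0.697) = 0.97115.
Stage 2 (into S): u = (0.97115+0.5718)/(1+0.97115×0.5718) = 0.99206, so the speed is 0.9921c.

0.9921c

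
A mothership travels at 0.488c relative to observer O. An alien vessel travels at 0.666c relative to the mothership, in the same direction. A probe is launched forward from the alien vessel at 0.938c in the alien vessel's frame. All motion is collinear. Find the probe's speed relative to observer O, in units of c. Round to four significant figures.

Compose velocities in two stages. Stage 1 (into S'): u₁ = (0.938+0.666)/(1+0.938×0.666) = 0.98725.
Stage 2 (into S): u = (0.98725+0.488)/(1+0.98725×0.488) = 0.99559, so the speed is 0.9956c.

0.9956c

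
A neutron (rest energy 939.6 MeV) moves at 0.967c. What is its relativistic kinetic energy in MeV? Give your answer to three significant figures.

2750 MeV

γ = 1/√(1 − β²) = 1/√(1 − 0.935089) = 1/√0.064911 = 1/0.254776 = 3.925.
Kinetic energy: K = (γ − 1)mc² = (3.925 − 1) × 939.6 MeV = 2.925 × 939.6 = 2750 MeV.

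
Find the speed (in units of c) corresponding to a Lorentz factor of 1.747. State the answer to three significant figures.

β = √(1 − 1/γ²) = √(1 − 1/3.052009) = √0.672347 = 0.820.

0.820c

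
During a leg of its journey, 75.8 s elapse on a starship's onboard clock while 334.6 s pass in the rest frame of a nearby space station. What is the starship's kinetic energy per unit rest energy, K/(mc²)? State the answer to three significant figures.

3.41

From Δt = γΔτ: γ = 334.6/75.8 = 4.41425.
K/(mc²) = γ − 1 = 4.41425 − 1 = 3.41.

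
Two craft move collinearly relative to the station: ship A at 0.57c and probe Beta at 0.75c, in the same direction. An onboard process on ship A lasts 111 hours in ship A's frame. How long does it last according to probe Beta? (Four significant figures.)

116.9 hours

Transform ship A's velocity into probe Beta's frame: (0.57 − 0.75)/(1 − 0.57·0.75) = −0.18/0.5725, so the relative speed is 0.31441c.
γ for this relative speed: γ = 1/√(1 − 0.0988536) = 1.0534.
The clock on ship A records proper time, so probe Beta measures Δt = γΔτ = 1.0534 × 111 = 116.9 hours.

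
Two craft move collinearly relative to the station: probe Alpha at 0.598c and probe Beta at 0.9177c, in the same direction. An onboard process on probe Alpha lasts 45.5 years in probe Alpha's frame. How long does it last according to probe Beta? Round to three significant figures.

64.5 years

The velocity of probe Alpha relative to probe Beta is (0.598 − 0.9177)c / (1 − 0.598×0.9177) = −0.70853c; relative speed 0.70853c.
γ for this relative speed: γ = 1/√(1 − 0.502015) = 1.4171.
Probe Alpha's interval is proper; time dilation gives Δt_B = γΔτ = 1.4171 × 45.5 years = 64.5 years.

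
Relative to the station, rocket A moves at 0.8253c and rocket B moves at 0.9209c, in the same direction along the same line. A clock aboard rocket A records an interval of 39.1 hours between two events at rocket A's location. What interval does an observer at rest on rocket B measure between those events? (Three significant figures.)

The velocity of rocket A relative to rocket B is (0.8253 − 0.9209)c / (1 − 0.8253×0.9209) = −0.39836c; relative speed 0.39836c.
At |u| = 0.39836c, γ = (1 − 0.158691)^(−1/2) = 1.0902.
Rocket A's interval is proper; time dilation gives Δt_B = γΔτ = 1.0902 × 39.1 hours = 42.6 hours.

42.6 hours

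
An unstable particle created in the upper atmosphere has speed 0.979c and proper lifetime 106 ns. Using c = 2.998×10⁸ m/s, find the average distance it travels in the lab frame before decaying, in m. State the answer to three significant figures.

153 m

With β = 0.979, γ = 1/√(1 − 0.979²) = 1/√0.041559 = 4.9053.
Lab-frame lifetime: Δt = γτ = 4.9053 × 106 ns = 519.96 ns.
Distance: d = vΔt = 0.979 × 2.998×10⁸ m/s × 5.1996×10^-7 s = 153 m.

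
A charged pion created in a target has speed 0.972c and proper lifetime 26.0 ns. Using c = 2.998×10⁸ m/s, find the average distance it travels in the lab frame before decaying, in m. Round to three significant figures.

γ = 1/√(1 − β²) = 1/√(1 − 0.944784) = 1/√0.055216 = 1/0.234981 = 4.2557.
Lab-frame lifetime: Δt = γτ = 4.2557 × 26.0 ns = 110.65 ns.
Distance: d = vΔt = 0.972 × 2.998×10⁸ m/s × 1.1065×10^-7 s = 32.2 m.

32.2 m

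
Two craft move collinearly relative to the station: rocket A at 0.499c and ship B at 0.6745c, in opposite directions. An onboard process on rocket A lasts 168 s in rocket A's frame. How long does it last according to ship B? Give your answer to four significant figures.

351.0 s

The velocity of rocket A relative to ship B is (0.499 + 0.6745)c / (1 + 0.499×0.6745) = 0.87799c; relative speed 0.87799c.
γ for this relative speed: γ = 1/√(1 − 0.770866) = 2.0891.
The clock on rocket A records proper time, so ship B measures Δt = γΔτ = 2.0891 × 168 = 351.0 s.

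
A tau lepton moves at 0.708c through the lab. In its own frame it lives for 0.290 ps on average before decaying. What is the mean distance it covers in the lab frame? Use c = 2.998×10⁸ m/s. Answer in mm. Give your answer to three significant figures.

With β = 0.708, γ = 1/√(1 − 0.708²) = 1/√0.498736 = 1.416.
Lab-frame lifetime: Δt = γτ = 1.416 × 0.290 ps = 0.41064 ps.
Distance: d = vΔt = 0.708 × 2.998×10⁸ m/s × 4.1064×10^-13 s = 8.72×10^-5 m = 0.0872 mm.

0.0872 mm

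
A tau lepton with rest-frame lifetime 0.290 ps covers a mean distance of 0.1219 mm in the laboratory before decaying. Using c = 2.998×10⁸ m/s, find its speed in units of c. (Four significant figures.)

0.8141c

d = βγcτ ⇒ βγ = d/(cτ) = 1.219×10^-4 m / (8.6942×10^-5 m) = 1.4021.
β = (βγ)/√(1+(βγ)²) = 1.4021/√2.96588 = 0.8141.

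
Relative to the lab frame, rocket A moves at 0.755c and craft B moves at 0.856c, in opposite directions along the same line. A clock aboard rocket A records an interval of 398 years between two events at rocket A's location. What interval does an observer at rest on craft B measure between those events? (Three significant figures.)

The velocity of rocket A relative to craft B is (0.755 + 0.856)c / (1 + 0.755×0.856) = 0.97857c; relative speed 0.97857c.
At |u| = 0.97857c, γ = (1 − 0.957599)^(−1/2) = 4.8564.
The clock on rocket A records proper time, so craft B measures Δt = γΔτ = 4.8564 × 398 = 1930 years.

1930 years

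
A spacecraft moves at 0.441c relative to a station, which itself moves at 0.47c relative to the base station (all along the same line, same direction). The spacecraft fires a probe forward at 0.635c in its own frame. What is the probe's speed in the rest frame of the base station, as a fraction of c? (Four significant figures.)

Compose velocities in two stages. Stage 1 (into S'): u₁ = (0.635+0.441)/(1+0.635×0.441) = 0.8406.
Stage 2 (into S): u = (0.8406+0.47)/(1+0.8406×0.47) = 0.93944, so the speed is 0.9394c.

0.9394c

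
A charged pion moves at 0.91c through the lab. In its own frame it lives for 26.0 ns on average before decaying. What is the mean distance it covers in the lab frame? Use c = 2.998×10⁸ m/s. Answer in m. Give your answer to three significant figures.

17.1 m

Lorentz factor: γ = (1 − 0.8281)^(−1/2) = 2.4119.
Lab-frame lifetime: Δt = γτ = 2.4119 × 26.0 ns = 62.709 ns.
Distance: d = vΔt = 0.91 × 2.998×10⁸ m/s × 6.2709×10^-8 s = 17.1 m.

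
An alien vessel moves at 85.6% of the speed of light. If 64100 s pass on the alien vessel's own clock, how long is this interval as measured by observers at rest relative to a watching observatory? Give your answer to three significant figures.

1.24×10^5 s

With β = 0.856, γ = 1/√(1 − 0.856²) = 1/√0.267264 = 1.9343.
The onboard clock measures proper time, so the interval in the rest frame of a watching observatory is dilated: Δt = γ·Δτ = 1.9343 × 64100 s = 1.24×10^5 s.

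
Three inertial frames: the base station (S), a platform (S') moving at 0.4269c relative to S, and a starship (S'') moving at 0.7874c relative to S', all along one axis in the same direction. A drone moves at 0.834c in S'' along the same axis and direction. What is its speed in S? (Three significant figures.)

0.991c

First combine the drone and starship (S''→S'): u₁ = (0.834 + 0.7874)/(1 + 0.834×0.7874) = 1.6214/1.6566916 = 0.9787.
Then combine with the platform (S'→S): u = (0.9787 + 0.4269)/(1 + 0.9787×0.4269) = 1.4056/1.41780703 = 0.99139.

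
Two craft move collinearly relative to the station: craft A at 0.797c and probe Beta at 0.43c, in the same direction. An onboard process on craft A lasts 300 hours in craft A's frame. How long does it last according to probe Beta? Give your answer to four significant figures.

361.6 hours

Transform craft A's velocity into probe Beta's frame: (0.797 − 0.43)/(1 − 0.797·0.43) = 0.367/0.65729, so the relative speed is 0.55835c.
γ for this relative speed: γ = 1/√(1 − 0.311755) = 1.2054.
The clock on craft A records proper time, so probe Beta measures Δt = γΔτ = 1.2054 × 300 = 361.6 hours.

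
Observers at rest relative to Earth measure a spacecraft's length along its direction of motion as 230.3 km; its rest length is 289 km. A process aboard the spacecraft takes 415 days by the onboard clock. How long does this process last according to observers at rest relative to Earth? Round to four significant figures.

γ = L₀/L = 289/230.3 = 1.25488.
The same γ dilates the second interval: 1.25488 × 415 days = 520.8 days.

520.8 days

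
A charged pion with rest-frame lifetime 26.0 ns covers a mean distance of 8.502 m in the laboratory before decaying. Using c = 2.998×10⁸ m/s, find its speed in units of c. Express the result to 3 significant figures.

0.737c

Let x = d/(cτ) = 8.502 m / (2.998×10⁸ m/s × 2.600×10^-8 s) = 1.0907. Since d = βγcτ, x = βγ = β/√(1−β²).
Solving: β² = x²/(1+x²) = 1.18963/2.18963 = 0.543302, so β = 0.737.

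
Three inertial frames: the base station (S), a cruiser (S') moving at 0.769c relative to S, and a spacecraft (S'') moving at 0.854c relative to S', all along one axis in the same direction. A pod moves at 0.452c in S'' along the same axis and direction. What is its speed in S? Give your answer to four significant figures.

0.9923c

First combine the pod and spacecraft (S''→S'): u₁ = (0.452 + 0.854)/(1 + 0.452×0.854) = 1.306/1.386008 = 0.94227.
Then combine with the cruiser (S'→S): u = (0.94227 + 0.769)/(1 + 0.94227×0.769) = 1.71127/1.72460563 = 0.99227.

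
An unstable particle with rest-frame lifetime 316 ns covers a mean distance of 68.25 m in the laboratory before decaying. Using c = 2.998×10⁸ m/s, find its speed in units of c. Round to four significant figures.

0.5845c

Lab distance = (lab lifetime)·v = γτ·βc, so βγ = d/(cτ) = 68.25/(2.998×10⁸ × 3.160×10^-7) = 0.72042.
With βγ = 0.72042: γ² = 1 + (βγ)² = 1.519005, and β = (βγ)/γ = 0.72042/1.23248 = 0.5845.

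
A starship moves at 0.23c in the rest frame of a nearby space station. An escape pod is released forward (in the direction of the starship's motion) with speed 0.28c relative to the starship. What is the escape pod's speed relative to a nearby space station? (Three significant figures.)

In units of c, u = (u' + v)/(1 + u'v) with u' = 0.28 and v = 0.23.
Numerator: 0.28 + 0.23 = 0.51. Denominator: 1 + (0.28)(0.23) = 1.0644.
u = 0.51/1.0644 = 0.47914, so the speed is 0.479c.

0.479c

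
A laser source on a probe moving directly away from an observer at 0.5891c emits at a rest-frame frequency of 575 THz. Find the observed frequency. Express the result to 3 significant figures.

292 THz

Relativistic Doppler (source moving away): f_obs = f_src · √((1−β)/(1+β)).
With β = 0.5891: factor = √(0.4109/1.5891) = 0.5085.
f_obs = 575 × 0.5085 = 292 THz.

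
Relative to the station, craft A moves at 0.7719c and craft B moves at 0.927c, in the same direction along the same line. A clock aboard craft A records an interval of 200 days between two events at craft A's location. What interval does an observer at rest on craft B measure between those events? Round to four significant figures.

Speed of craft A in craft B's frame: u = (v_A − v_B)/(1 − v_A v_B/c²) = (0.7719 − 0.927)/(1 − 0.7719×0.927) = −0.1551/0.2844487 = −0.54527; |u| = 0.54527c.
At |u| = 0.54527c, γ = (1 − 0.297319)^(−1/2) = 1.1929.
The clock on craft A records proper time, so craft B measures Δt = γΔτ = 1.1929 × 200 = 238.6 days.

238.6 days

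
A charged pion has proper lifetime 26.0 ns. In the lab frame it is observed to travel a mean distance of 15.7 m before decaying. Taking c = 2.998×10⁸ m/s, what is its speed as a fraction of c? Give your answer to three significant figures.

d = βγcτ ⇒ βγ = d/(cτ) = 15.70 m / (7.7948 m) = 2.0142.
β = (βγ)/√(1+(βγ)²) = 2.0142/√5.057 = 0.896.

0.896c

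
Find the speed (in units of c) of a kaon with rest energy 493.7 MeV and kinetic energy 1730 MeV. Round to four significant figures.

0.9750c

K = (γ−1)mc², so γ = 1 + 1730/493.7 = 4.5042.
Then v/c = √(1 − γ⁻²) = √(1 − 0.0492907) = √0.9507093 = 0.9750.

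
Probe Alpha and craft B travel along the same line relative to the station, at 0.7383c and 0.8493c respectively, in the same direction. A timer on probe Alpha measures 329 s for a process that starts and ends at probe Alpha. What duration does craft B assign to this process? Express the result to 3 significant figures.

Speed of probe Alpha in craft B's frame: u = (v_A − v_B)/(1 − v_A v_B/c²) = (0.7383 − 0.8493)/(1 − 0.7383×0.8493) = −0.111/0.37296181 = −0.29762; |u| = 0.29762c.
γ for this relative speed: γ = 1/√(1 − 0.0885777) = 1.0475.
Probe Alpha's interval is proper; time dilation gives Δt_B = γΔτ = 1.0475 × 329 s = 345 s.

345 s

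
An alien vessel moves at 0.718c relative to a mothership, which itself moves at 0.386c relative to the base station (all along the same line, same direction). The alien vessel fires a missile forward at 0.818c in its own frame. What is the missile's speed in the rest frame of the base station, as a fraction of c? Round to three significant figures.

Compose velocities in two stages. Stage 1 (into S'): u₁ = (0.818+0.718)/(1+0.818×0.718) = 0.96767.
Stage 2 (into S): u = (0.96767+0.386)/(1+0.96767×0.386) = 0.98555, so the speed is 0.986c.

0.986c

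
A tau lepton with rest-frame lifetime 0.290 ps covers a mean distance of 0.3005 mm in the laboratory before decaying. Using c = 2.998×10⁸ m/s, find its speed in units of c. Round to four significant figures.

0.9606c

Lab distance = (lab lifetime)·v = γτ·βc, so βγ = d/(cτ) = 3.005×10^-4/(2.998×10⁸ × 2.900×10^-13) = 3.4563.
With βγ = 3.4563: γ² = 1 + (βγ)² = 12.946, and β = (βγ)/γ = 3.4563/3.59806 = 0.9606.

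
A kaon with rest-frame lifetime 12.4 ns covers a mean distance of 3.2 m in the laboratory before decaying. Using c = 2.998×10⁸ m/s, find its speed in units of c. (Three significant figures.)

d = βγcτ ⇒ βγ = d/(cτ) = 3.200 m / (3.71752 m) = 0.86079.
β = (βγ)/√(1+(βγ)²) = 0.86079/√1.740959 = 0.652.

0.652c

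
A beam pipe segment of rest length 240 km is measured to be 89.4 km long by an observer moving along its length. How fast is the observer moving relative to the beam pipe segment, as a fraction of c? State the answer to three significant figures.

Length contraction gives γ = L₀/L = 240/89.4 = 2.6846.
β = √(1 − 1/γ²) = √0.861247 = 0.928.

0.928c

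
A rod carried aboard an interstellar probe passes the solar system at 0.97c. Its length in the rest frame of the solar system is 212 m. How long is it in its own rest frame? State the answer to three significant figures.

872 m

Lorentz factor: γ = (1 − 0.9409)^(−1/2) = 4.1135.
Proper length: L₀ = γ·L = 4.1135 × 212 = 872 m.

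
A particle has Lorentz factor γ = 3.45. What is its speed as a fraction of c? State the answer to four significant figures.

0.9571c

β = √(1 − 1/γ²) = √(1 − 1/11.9025) = √0.915984 = 0.9571.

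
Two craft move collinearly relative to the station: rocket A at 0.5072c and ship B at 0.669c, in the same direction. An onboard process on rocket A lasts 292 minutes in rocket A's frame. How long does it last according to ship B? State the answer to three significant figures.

Speed of rocket A in ship B's frame: u = (v_A − v_B)/(1 − v_A v_B/c²) = (0.5072 − 0.669)/(1 − 0.5072×0.669) = −0.1618/0.6606832 = −0.2449; |u| = 0.2449c.
At |u| = 0.2449c, γ = (1 − 0.059976)^(−1/2) = 1.0314.
Rocket A's interval is proper; time dilation gives Δt_B = γΔτ = 1.0314 × 292 minutes = 301 minutes.

301 minutes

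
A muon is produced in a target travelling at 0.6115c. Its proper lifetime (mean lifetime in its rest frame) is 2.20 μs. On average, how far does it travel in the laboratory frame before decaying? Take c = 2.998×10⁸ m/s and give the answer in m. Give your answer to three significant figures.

510 m

With β = 0.6115, γ = 1/√(1 − 0.6115²) = 1/√0.62606775 = 1.2638.
Lab-frame lifetime: Δt = γτ = 1.2638 × 2.20 μs = 2.7804 μs.
Distance: d = vΔt = 0.6115 × 2.998×10⁸ m/s × 2.7804×10^-6 s = 510 m.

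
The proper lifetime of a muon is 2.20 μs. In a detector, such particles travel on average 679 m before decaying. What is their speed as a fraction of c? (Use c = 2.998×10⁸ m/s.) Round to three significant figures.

0.717c

Let x = d/(cτ) = 679.0 m / (2.998×10⁸ m/s × 2.200×10^-6 s) = 1.0295. Since d = βγcτ, x = βγ = β/√(1−β²).
Solving: β² = x²/(1+x²) = 1.05987/2.05987 = 0.514532, so β = 0.717.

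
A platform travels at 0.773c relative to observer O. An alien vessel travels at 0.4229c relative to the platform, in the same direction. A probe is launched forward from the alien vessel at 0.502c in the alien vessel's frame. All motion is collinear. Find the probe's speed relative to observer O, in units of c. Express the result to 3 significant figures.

Apply u = (u'+v)/(1+u'v) twice. Probe in the platform frame: (0.502+0.4229)/(1+0.502·0.4229) = 0.9249/1.2122958 = 0.76293c.
That velocity, transformed to the rest frame of observer O: (0.76293+0.773)/(1+0.76293·0.773) = 1.53593/1.58974489 = 0.96615c.

0.966c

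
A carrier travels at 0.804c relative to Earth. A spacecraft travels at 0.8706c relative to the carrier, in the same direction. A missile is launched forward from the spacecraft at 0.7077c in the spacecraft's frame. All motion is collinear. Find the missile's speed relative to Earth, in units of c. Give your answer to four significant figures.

0.9974c

Compose velocities in two stages. Stage 1 (into S'): u₁ = (0.7077+0.8706)/(1+0.7077×0.8706) = 0.9766.
Stage 2 (into S): u = (0.9766+0.804)/(1+0.9766×0.804) = 0.99743, so the speed is 0.9974c.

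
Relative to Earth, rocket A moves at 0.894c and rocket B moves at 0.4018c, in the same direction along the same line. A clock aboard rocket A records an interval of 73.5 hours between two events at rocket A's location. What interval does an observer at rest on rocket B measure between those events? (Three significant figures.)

Speed of rocket A in rocket B's frame: u = (v_A − v_B)/(1 − v_A v_B/c²) = (0.894 − 0.4018)/(1 − 0.894×0.4018) = 0.4922/0.6407908 = 0.76811; |u| = 0.76811c.
At |u| = 0.76811c, γ = (1 − 0.589993)^(−1/2) = 1.5617.
The clock on rocket A records proper time, so rocket B measures Δt = γΔτ = 1.5617 × 73.5 = 115 hours.

115 hours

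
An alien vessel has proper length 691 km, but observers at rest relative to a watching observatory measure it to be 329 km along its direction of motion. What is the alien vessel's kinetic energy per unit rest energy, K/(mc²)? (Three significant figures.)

γ = L₀/L = 691/329 = 2.1003.
Since K = (γ−1)mc², K/(mc²) = 2.1003 − 1 = 1.10.

1.10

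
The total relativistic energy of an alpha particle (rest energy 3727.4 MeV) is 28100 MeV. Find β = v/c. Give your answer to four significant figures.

0.9912

Total energy E = γmc² gives γ = 28100/3727.4 = 7.5388.
Hence β = √(1 − 1/γ²) = √(1 − 0.0175953) = √0.9824047 = 0.9912.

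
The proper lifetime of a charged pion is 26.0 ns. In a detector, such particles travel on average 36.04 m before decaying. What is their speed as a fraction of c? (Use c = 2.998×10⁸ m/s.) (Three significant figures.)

d = βγcτ ⇒ βγ = d/(cτ) = 36.04 m / (7.7948 m) = 4.6236.
β = (βγ)/√(1+(βγ)²) = 4.6236/√22.3777 = 0.977.

0.977c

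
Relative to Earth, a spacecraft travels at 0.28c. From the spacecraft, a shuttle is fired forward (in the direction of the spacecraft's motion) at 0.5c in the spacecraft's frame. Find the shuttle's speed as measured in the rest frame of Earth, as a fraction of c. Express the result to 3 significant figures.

0.684c

Relativistic velocity addition: u = (u' + v)/(1 + u'v/c²), with u' = 0.5c and v = 0.28c.
Numerator: 0.5 + 0.28 = 0.78. Denominator: 1 + (0.5)(0.28) = 1.14.
u = 0.78/1.14 = 0.68421, so the speed is 0.684c.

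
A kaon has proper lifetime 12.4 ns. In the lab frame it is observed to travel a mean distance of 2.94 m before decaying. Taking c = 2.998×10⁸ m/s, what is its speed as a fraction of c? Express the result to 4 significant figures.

d = βγcτ ⇒ βγ = d/(cτ) = 2.940 m / (3.71752 m) = 0.79085.
β = (βγ)/√(1+(βγ)²) = 0.79085/√1.625444 = 0.6203.

0.6203c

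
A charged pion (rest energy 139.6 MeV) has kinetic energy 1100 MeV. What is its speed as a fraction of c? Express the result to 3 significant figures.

K = (γ−1)mc², so γ = 1 + 1100/139.6 = 8.8797.
Then v/c = √(1 − γ⁻²) = √(1 − 0.0126825) = √0.9873175 = 0.994.

0.994c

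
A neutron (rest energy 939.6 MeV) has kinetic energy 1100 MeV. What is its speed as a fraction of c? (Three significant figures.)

0.888c

γ = 1 + K/(mc²) = 1 + 1100/939.6 = 2.1707.
β = √(1 − 1/γ²) = √(1 − 0.212227) = √0.787773 = 0.888.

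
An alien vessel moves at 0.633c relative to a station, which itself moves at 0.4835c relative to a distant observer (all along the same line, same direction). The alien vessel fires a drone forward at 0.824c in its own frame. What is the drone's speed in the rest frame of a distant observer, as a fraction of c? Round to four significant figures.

First combine the drone and alien vessel (S''→S'): u₁ = (0.824 + 0.633)/(1 + 0.824×0.633) = 1.457/1.521592 = 0.95755.
Then combine with the station (S'→S): u = (0.95755 + 0.4835)/(1 + 0.95755×0.4835) = 1.44105/1.462975425 = 0.98501.

0.9850c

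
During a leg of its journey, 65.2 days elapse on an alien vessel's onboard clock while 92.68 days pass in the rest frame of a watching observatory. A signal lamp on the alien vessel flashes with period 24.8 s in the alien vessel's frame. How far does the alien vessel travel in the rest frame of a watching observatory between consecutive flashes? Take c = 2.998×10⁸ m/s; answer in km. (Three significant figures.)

7.51×10^6 km

The time-dilation ratio gives γ = 92.68/65.2 = 1.42147.
β = √(1 − 1/γ²) = 0.7107. Lab-frame period = γτ = 1.42147×24.8 s = 35.252 s. Distance = βc × γτ = 0.7107 × 2.998×10⁸ m/s × 35.252 s = 7.5111×10^9 m = 7.51×10^6 km.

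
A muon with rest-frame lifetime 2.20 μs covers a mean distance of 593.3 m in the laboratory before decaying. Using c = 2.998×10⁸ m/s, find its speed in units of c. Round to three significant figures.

Lab distance = (lab lifetime)·v = γτ·βc, so βγ = d/(cτ) = 593.3/(2.998×10⁸ × 2.200×10^-6) = 0.89954.
With βγ = 0.89954: γ² = 1 + (βγ)² = 1.809172, and β = (βγ)/γ = 0.89954/1.34505 = 0.669.

0.669c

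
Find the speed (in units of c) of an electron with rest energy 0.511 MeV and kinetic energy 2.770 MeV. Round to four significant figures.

0.9878c

γ = 1 + K/(mc²) = 1 + 2.770/0.511 = 6.4207.
β = √(1 − 1/γ²) = √(1 − 0.0242569) = √0.9757431 = 0.9878.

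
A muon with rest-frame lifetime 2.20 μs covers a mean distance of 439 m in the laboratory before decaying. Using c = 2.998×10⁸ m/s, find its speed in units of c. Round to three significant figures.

Let x = d/(cτ) = 439.0 m / (2.998×10⁸ m/s × 2.200×10^-6 s) = 0.6656. Since d = βγcτ, x = βγ = β/√(1−β²).
Solving: β² = x²/(1+x²) = 0.443023/1.443023 = 0.30701, so β = 0.554.

0.554c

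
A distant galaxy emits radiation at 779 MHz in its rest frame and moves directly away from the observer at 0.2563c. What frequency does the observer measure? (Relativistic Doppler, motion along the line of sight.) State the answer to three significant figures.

599 MHz

Relativistic Doppler (source moving away): f_obs = f_src · √((1−β)/(1+β)).
With β = 0.2563: factor = √(0.7437/1.2563) = 0.7694.
f_obs = 779 × 0.7694 = 599 MHz.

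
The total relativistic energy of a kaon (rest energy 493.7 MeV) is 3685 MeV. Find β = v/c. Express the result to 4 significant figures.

Total energy E = γmc² gives γ = 3685/493.7 = 7.464.
Hence β = √(1 − 1/γ²) = √(1 − 0.0179497) = √0.9820503 = 0.9910.

0.9910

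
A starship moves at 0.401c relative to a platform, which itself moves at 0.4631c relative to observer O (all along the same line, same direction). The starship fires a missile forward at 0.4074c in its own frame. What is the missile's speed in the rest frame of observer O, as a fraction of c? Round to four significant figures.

0.8761c

Apply u = (u'+v)/(1+u'v) twice. Missile in the platform frame: (0.4074+0.401)/(1+0.4074·0.401) = 0.8084/1.1633674 = 0.69488c.
That velocity, transformed to the rest frame of observer O: (0.69488+0.4631)/(1+0.69488·0.4631) = 1.15798/1.321798928 = 0.87606c.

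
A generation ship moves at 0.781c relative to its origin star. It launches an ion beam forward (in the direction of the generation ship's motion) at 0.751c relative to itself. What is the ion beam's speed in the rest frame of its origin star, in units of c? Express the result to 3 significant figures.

In units of c, u = (u' + v)/(1 + u'v) with u' = 0.751 and v = 0.781.
Numerator: 0.751 + 0.781 = 1.532. Denominator: 1 + (0.751)(0.781) = 1.586531.
u = 1.532/1.586531 = 0.96563, so the speed is 0.966c.

0.966c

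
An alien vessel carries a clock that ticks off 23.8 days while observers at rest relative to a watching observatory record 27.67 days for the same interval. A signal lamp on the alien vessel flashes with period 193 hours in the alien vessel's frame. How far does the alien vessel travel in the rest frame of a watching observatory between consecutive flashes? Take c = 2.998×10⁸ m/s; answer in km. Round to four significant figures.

1.235×10^11 km

γ = Δt/Δτ = 27.67/23.8 = 1.16261.
β = √(1 − 1/γ²) = 0.51007. Lab-frame period = γτ = 1.16261×193 hours = 224.38 hours. Distance = βc × γτ = 0.51007 × 2.998×10⁸ m/s × 807768 s = 1.2352×10^14 m = 1.235×10^11 km.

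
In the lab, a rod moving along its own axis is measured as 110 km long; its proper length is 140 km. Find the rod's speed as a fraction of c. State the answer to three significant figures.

0.619c

Length contraction gives γ = L₀/L = 140/110 = 1.2727.
β = √(1 − 1/γ²) = √0.382627 = 0.619.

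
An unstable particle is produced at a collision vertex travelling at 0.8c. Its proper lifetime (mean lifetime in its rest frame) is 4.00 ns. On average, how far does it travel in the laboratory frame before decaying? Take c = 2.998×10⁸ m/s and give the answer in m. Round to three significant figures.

1.60 m

β² = 0.64, so γ = 1/√0.36 = 1.6667.
Lab-frame lifetime: Δt = γτ = 1.6667 × 4.00 ns = 6.6668 ns.
Distance: d = vΔt = 0.8 × 2.998×10⁸ m/s × 6.6668×10^-9 s = 1.60 m.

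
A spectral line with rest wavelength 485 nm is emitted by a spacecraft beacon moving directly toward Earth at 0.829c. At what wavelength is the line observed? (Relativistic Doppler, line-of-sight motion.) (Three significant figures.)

Relativistic Doppler for wavelength: λ_obs = λ_src · √((1−β)/(1+β)).
With β = 0.829: factor = √(0.171/1.829) = 0.30577.
λ_obs = 485 × 0.30577 = 148 nm.

148 nm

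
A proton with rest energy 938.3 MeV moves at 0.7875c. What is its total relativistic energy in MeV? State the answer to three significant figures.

With β = 0.7875, γ = 1/√(1 − 0.7875²) = 1/√0.37984375 = 1.6225.
Total energy: E = γmc² = 1.6225 × 938.3 MeV = 1520 MeV.

1520 MeV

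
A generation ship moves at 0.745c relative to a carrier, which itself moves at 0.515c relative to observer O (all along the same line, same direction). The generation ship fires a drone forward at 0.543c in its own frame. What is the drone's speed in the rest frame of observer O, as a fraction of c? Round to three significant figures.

Compose velocities in two stages. Stage 1 (into S'): u₁ = (0.543+0.745)/(1+0.543×0.745) = 0.91703.
Stage 2 (into S): u = (0.91703+0.515)/(1+0.91703×0.515) = 0.97267, so the speed is 0.973c.

0.973c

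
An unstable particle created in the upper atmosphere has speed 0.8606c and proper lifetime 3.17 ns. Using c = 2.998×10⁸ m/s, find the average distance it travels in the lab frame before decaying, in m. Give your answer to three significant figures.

1.61 m

Lorentz factor: γ = (1 − 0.74063236)^(−1/2) = 1.9636.
Lab-frame lifetime: Δt = γτ = 1.9636 × 3.17 ns = 6.2246 ns.
Distance: d = vΔt = 0.8606 × 2.998×10⁸ m/s × 6.2246×10^-9 s = 1.61 m.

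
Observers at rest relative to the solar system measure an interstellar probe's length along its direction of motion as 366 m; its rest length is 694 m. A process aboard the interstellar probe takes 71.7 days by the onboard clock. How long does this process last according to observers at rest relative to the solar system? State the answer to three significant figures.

From L = L₀/γ: γ = 694/366 = 1.89617.
Δt = γΔτ = 1.89617 × 71.7 = 136 days.

136 days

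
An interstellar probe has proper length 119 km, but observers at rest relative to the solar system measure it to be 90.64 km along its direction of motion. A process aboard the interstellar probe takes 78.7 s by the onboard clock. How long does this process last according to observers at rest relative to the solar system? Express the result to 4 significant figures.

From L = L₀/γ: γ = 119/90.64 = 1.31289.
Δt = γΔτ = 1.31289 × 78.7 = 103.3 s.

103.3 s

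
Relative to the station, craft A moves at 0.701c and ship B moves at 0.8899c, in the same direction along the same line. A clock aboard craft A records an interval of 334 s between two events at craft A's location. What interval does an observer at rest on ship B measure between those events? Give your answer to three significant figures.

Speed of craft A in ship B's frame: u = (v_A − v_B)/(1 − v_A v_B/c²) = (0.701 − 0.8899)/(1 − 0.701×0.8899) = −0.1889/0.3761801 = −0.50215; |u| = 0.50215c.
At |u| = 0.50215c, γ = (1 − 0.252155)^(−1/2) = 1.1564.
Craft A's interval is proper; time dilation gives Δt_B = γΔτ = 1.1564 × 334 s = 386 s.

386 s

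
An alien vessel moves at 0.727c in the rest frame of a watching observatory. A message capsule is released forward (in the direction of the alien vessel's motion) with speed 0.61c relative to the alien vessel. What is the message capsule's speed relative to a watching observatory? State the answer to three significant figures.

0.926c

Relativistic velocity addition: u = (u' + v)/(1 + u'v/c²), with u' = 0.61c and v = 0.727c.
Numerator: 0.61 + 0.727 = 1.337. Denominator: 1 + (0.61)(0.727) = 1.44347.
u = 1.337/1.44347 = 0.92624, so the speed is 0.926c.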